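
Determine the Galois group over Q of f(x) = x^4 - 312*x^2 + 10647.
Gal(K/Q) = V_4 (Klein four-group, Z/2Z × Z/2Z)

f factors as (x^2 - 39)(x^2 - 273), so the splitting field is K = Q(sqrt(39), sqrt(273)). The elements 39, 273, 10647 are all non-squares in Q, so sqrt(39) and sqrt(273) generate independent quadratic extensions. Thus [K:Q] = 4 and Gal(K/Q) is generated by the two order-2 automorphisms sqrt(39) ↦ -sqrt(39) and sqrt(273) ↦ -sqrt(273), giving V_4.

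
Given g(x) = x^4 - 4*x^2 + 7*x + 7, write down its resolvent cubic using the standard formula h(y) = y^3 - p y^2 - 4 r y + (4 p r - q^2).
h(y) = y^3 + 4*y^2 - 28*y - 161

Identify coefficients: p = -4, q = 7, r = 7.
Plug into h(y) = y^3 - p y^2 - 4 r y + (4 p r - q^2):
  h(y) = y^3 - (-4) y^2 - 4*(7) y + (4*(-4)*(7) - (7)^2)
       = y^3 + (4) y^2 + (-28) y + (-161).
Simplifying: h(y) = y^3 + 4*y^2 - 28*y - 161.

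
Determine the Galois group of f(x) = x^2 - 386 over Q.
Gal(K/Q) = Z/2Z (cyclic of order 2)

x^2 - 386 is irreducible over Q since 386 is not a rational square. The splitting field Q(sqrt(386)) has degree 2 over Q, and its unique nontrivial automorphism is sqrt(386) ↦ -sqrt(386). Hence Gal(Q(sqrt(386))/Q) = Z/2Z.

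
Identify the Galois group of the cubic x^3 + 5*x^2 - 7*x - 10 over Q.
Gal(K/Q) = S_3 (symmetric group of order 6)

Compute the discriminant of x^3 + (5)*x^2 + (-7)*x + (-10): Δ = 11197. Since Δ is not a rational square, the Galois group is not contained in A_3; it must be the full S_3 (irreducibility of the cubic rules out anything smaller).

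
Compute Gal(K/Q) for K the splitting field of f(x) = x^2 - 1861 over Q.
Gal(K/Q) = Z/2Z (cyclic of order 2)

x^2 - 1861 is irreducible over Q since 1861 is not a rational square. The splitting field Q(sqrt(1861)) has degree 2 over Q, and its unique nontrivial automorphism is sqrt(1861) ↦ -sqrt(1861). Hence Gal(Q(sqrt(1861))/Q) = Z/2Z.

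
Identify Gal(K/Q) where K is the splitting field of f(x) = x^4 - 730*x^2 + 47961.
Gal(K/Q) = Z/2Z (cyclic of order 2)

f factors as (x^2 - 657)(x^2 - 73), so the splitting field is K = Q(sqrt(657), sqrt(73)). The squarefree part of 657 is 73 and the squarefree part of 73 is also 73, so sqrt(657) and sqrt(73) are both rational multiples of sqrt(73). Hence Q(sqrt(657)) = Q(sqrt(73)) = Q(sqrt(73)), and the splitting field collapses to a single degree-2 extension with Galois group Z/2Z.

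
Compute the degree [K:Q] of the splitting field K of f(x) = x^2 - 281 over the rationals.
[K:Q] = 2

The polynomial x^2 - 281 is irreducible over Q since 281 is not a perfect square. Its splitting field is Q(sqrt(281)), which has degree 2 over Q.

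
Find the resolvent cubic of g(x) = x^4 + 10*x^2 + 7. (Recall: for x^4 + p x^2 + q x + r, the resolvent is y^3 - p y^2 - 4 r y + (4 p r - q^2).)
h(y) = y^3 - 10*y^2 - 28*y + 280

Identify coefficients: p = 10, q = 0, r = 7.
Plug into h(y) = y^3 - p y^2 - 4 r y + (4 p r - q^2):
  h(y) = y^3 - (10) y^2 - 4*(7) y + (4*(10)*(7) - (0)^2)
       = y^3 + (-10) y^2 + (-28) y + (280).
Simplifying: h(y) = y^3 - 10*y^2 - 28*y + 280.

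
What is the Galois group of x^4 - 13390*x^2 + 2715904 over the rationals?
Gal(K/Q) = Z/2Z (cyclic of order 2)

f factors as (x^2 - 206)(x^2 - 13184), so the splitting field is K = Q(sqrt(206), sqrt(13184)). The squarefree part of 206 is 206 and the squarefree part of 13184 is also 206, so sqrt(206) and sqrt(13184) are both rational multiples of sqrt(206). Hence Q(sqrt(206)) = Q(sqrt(13184)) = Q(sqrt(206)), and the splitting field collapses to a single degree-2 extension with Galois group Z/2Z.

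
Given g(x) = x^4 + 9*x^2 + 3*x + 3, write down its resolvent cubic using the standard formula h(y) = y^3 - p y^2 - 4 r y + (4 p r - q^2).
h(y) = y^3 - 9*y^2 - 12*y + 99

Identify coefficients: p = 9, q = 3, r = 3.
Plug into h(y) = y^3 - p y^2 - 4 r y + (4 p r - q^2):
  h(y) = y^3 - (9) y^2 - 4*(3) y + (4*(9)*(3) - (3)^2)
       = y^3 + (-9) y^2 + (-12) y + (99).
Simplifying: h(y) = y^3 - 9*y^2 - 12*y + 99.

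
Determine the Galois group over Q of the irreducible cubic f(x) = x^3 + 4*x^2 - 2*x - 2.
Gal(K/Q) = S_3 (symmetric group of order 6)

Compute the discriminant of x^3 + (4)*x^2 + (-2)*x + (-2): Δ = 788. Since Δ is not a rational square, the Galois group is not contained in A_3; it must be the full S_3 (irreducibility of the cubic rules out anything smaller).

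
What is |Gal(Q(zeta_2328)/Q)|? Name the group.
|Gal(Q(zeta_2328)/Q)| = phi(2328) = 768; group ≅ (Z/2328Z)^* ≅ Z/2Z × Z/2Z × Z/2Z × Z/96Z

The n-th cyclotomic polynomial Φ_2328(x) is the minimal polynomial of zeta_2328 over Q and has degree phi(2328) = 768. So Q(zeta_2328) is a degree-768 Galois extension with Galois group (Z/2328Z)^*. By CRT, (Z/2328Z)^* ≅ (Z/8Z)^* × (Z/3Z)^* × (Z/97Z)^*. Each prime-power unit group is (Z/8Z)^* ≅ Z/2Z × Z/2Z; (Z/3Z)^* ≅ Z/2Z; (Z/97Z)^* ≅ Z/96Z. Hence Gal(Q(zeta_2328)/Q) ≅ Z/2Z × Z/2Z × Z/2Z × Z/96Z.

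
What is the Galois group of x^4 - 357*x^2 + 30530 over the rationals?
Gal(K/Q) = V_4 (Klein four-group, Z/2Z × Z/2Z)

f factors as (x^2 - 142)(x^2 - 215), so the splitting field is K = Q(sqrt(142), sqrt(215)). The elements 142, 215, 30530 are all non-squares in Q, so sqrt(142) and sqrt(215) generate independent quadratic extensions. Thus [K:Q] = 4 and Gal(K/Q) is generated by the two order-2 automorphisms sqrt(142) ↦ -sqrt(142) and sqrt(215) ↦ -sqrt(215), giving V_4.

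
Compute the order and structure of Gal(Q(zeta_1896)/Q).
|Gal(Q(zeta_1896)/Q)| = phi(1896) = 624; group ≅ (Z/1896Z)^* ≅ Z/2Z × Z/2Z × Z/2Z × Z/78Z

The n-th cyclotomic polynomial Φ_1896(x) is the minimal polynomial of zeta_1896 over Q and has degree phi(1896) = 624. So Q(zeta_1896) is a degree-624 Galois extension with Galois group (Z/1896Z)^*. By CRT, (Z/1896Z)^* ≅ (Z/8Z)^* × (Z/3Z)^* × (Z/79Z)^*. Each prime-power unit group is (Z/8Z)^* ≅ Z/2Z × Z/2Z; (Z/3Z)^* ≅ Z/2Z; (Z/79Z)^* ≅ Z/78Z. Hence Gal(Q(zeta_1896)/Q) ≅ Z/2Z × Z/2Z × Z/2Z × Z/78Z.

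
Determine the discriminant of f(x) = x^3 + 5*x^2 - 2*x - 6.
Δ = 3240

For x^3 + a x^2 + b x + c the discriminant is Δ = 18 a b c - 4 a^3 c + a^2 b^2 - 4 b^3 - 27 c^2.
Plug a = 5, b = -2, c = -6:
  18*(5)*(-2)*(-6) - 4*(5)^3*(-6) + (5)^2*(-2)^2 - 4*(-2)^3 - 27*(-6)^2
  = 1080 + (3000) + 100 + (32) + (-972)
  = 3240.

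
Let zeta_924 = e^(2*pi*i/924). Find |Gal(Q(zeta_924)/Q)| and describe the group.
|Gal(Q(zeta_924)/Q)| = phi(924) = 240; group ≅ (Z/924Z)^* ≅ Z/2Z × Z/2Z × Z/6Z × Z/10Z

The n-th cyclotomic polynomial Φ_924(x) is the minimal polynomial of zeta_924 over Q and has degree phi(924) = 240. So Q(zeta_924) is a degree-240 Galois extension with Galois group (Z/924Z)^*. By CRT, (Z/924Z)^* ≅ (Z/4Z)^* × (Z/3Z)^* × (Z/7Z)^* × (Z/11Z)^*. Each prime-power unit group is (Z/4Z)^* ≅ Z/2Z; (Z/3Z)^* ≅ Z/2Z; (Z/7Z)^* ≅ Z/6Z; (Z/11Z)^* ≅ Z/10Z. Hence Gal(Q(zeta_924)/Q) ≅ Z/2Z × Z/2Z × Z/6Z × Z/10Z.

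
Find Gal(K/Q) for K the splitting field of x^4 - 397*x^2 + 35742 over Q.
Gal(K/Q) = V_4 (Klein four-group, Z/2Z × Z/2Z)

f factors as (x^2 - 138)(x^2 - 259), so the splitting field is K = Q(sqrt(138), sqrt(259)). The elements 138, 259, 35742 are all non-squares in Q, so sqrt(138) and sqrt(259) generate independent quadratic extensions. Thus [K:Q] = 4 and Gal(K/Q) is generated by the two order-2 automorphisms sqrt(138) ↦ -sqrt(138) and sqrt(259) ↦ -sqrt(259), giving V_4.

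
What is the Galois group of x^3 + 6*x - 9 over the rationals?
Gal(K/Q) = S_3 (symmetric group of order 6)

Compute the discriminant of x^3 + (0)*x^2 + (6)*x + (-9): Δ = -3051. Since Δ is not a rational square, the Galois group is not contained in A_3; it must be the full S_3 (irreducibility of the cubic rules out anything smaller).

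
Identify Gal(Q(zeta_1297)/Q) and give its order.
|Gal(Q(zeta_1297)/Q)| = phi(1297) = 1296; group ≅ (Z/1297Z)^* ≅ Z/1296Z

The n-th cyclotomic polynomial Φ_1297(x) is the minimal polynomial of zeta_1297 over Q and has degree phi(1297) = 1296. So Q(zeta_1297) is a degree-1296 Galois extension with Galois group (Z/1297Z)^*. (Z/1297Z)^* is cyclic since 1297 is an odd prime power (or 4). Hence Gal(Q(zeta_1297)/Q) ≅ Z/1296Z.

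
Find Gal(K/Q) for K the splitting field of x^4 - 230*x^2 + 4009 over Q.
Gal(K/Q) = V_4 (Klein four-group, Z/2Z × Z/2Z)

f factors as (x^2 - 211)(x^2 - 19), so the splitting field is K = Q(sqrt(211), sqrt(19)). The elements 211, 19, 4009 are all non-squares in Q, so sqrt(211) and sqrt(19) generate independent quadratic extensions. Thus [K:Q] = 4 and Gal(K/Q) is generated by the two order-2 automorphisms sqrt(211) ↦ -sqrt(211) and sqrt(19) ↦ -sqrt(19), giving V_4.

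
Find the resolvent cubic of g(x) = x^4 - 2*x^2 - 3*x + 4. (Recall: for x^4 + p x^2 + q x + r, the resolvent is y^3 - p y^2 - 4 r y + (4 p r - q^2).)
h(y) = y^3 + 2*y^2 - 16*y - 41

Identify coefficients: p = -2, q = -3, r = 4.
Plug into h(y) = y^3 - p y^2 - 4 r y + (4 p r - q^2):
  h(y) = y^3 - (-2) y^2 - 4*(4) y + (4*(-2)*(4) - (-3)^2)
       = y^3 + (2) y^2 + (-16) y + (-41).
Simplifying: h(y) = y^3 + 2*y^2 - 16*y - 41.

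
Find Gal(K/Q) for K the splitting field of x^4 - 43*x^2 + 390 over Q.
Gal(K/Q) = V_4 (Klein four-group, Z/2Z × Z/2Z)

f factors as (x^2 - 13)(x^2 - 30), so the splitting field is K = Q(sqrt(13), sqrt(30)). The elements 13, 30, 390 are all non-squares in Q, so sqrt(13) and sqrt(30) generate independent quadratic extensions. Thus [K:Q] = 4 and Gal(K/Q) is generated by the two order-2 automorphisms sqrt(13) ↦ -sqrt(13) and sqrt(30) ↦ -sqrt(30), giving V_4.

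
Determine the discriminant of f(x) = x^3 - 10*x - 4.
Δ = 3568

For a depressed cubic x^3 + p x + q the discriminant is Δ = -4 p^3 - 27 q^2 = -4*(-10)^3 - 27*(-4)^2 = 4000 - 432 = 3568.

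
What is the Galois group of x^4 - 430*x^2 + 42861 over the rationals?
Gal(K/Q) = V_4 (Klein four-group, Z/2Z × Z/2Z)

f factors as (x^2 - 273)(x^2 - 157), so the splitting field is K = Q(sqrt(273), sqrt(157)). The elements 273, 157, 42861 are all non-squares in Q, so sqrt(273) and sqrt(157) generate independent quadratic extensions. Thus [K:Q] = 4 and Gal(K/Q) is generated by the two order-2 automorphisms sqrt(273) ↦ -sqrt(273) and sqrt(157) ↦ -sqrt(157), giving V_4.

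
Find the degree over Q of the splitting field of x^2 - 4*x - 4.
[K:Q] = 2

The discriminant of x^2 + (-4)*x + (-4) is b^2 - 4c = 16 - (-16) = 32. Since 32 is not a perfect square in Q, the polynomial is irreducible over Q. Its two roots generate a degree-2 extension, so [K:Q] = 2.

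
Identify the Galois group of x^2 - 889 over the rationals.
Gal(K/Q) = Z/2Z (cyclic of order 2)

x^2 - 889 is irreducible over Q since 889 is not a rational square. The splitting field Q(sqrt(889)) has degree 2 over Q, and its unique nontrivial automorphism is sqrt(889) ↦ -sqrt(889). Hence Gal(Q(sqrt(889))/Q) = Z/2Z.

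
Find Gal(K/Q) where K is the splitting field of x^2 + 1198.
Gal(K/Q) = Z/2Z (cyclic of order 2)

x^2 + 1198 is irreducible over Q since -1198 is not a rational square. The splitting field Q(sqrt(-1198)) has degree 2 over Q, and its unique nontrivial automorphism is sqrt(-1198) ↦ -sqrt(-1198). Hence Gal(Q(sqrt(-1198))/Q) = Z/2Z.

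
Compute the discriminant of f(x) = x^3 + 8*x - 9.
Δ = -4235

For a depressed cubic x^3 + p x + q the discriminant is Δ = -4 p^3 - 27 q^2 = -4*(8)^3 - 27*(-9)^2 = -2048 - 2187 = -4235.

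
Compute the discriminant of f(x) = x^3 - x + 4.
Δ = -428

For a depressed cubic x^3 + p x + q the discriminant is Δ = -4 p^3 - 27 q^2 = -4*(-1)^3 - 27*(4)^2 = 4 - 432 = -428.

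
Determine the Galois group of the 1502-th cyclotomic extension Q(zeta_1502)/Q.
|Gal(Q(zeta_1502)/Q)| = phi(1502) = 750; group ≅ (Z/1502Z)^* ≅ Z/750Z

The n-th cyclotomic polynomial Φ_1502(x) is the minimal polynomial of zeta_1502 over Q and has degree phi(1502) = 750. So Q(zeta_1502) is a degree-750 Galois extension with Galois group (Z/1502Z)^*. By CRT, (Z/1502Z)^* ≅ (Z/2Z)^* × (Z/751Z)^*. Each prime-power unit group is (Z/2Z)^* ≅ trivial group (order 1); (Z/751Z)^* ≅ Z/750Z. Hence Gal(Q(zeta_1502)/Q) ≅ Z/750Z.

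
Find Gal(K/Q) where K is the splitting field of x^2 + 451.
Gal(K/Q) = Z/2Z (cyclic of order 2)

x^2 + 451 is irreducible over Q since -451 is not a rational square. The splitting field Q(sqrt(-451)) has degree 2 over Q, and its unique nontrivial automorphism is sqrt(-451) ↦ -sqrt(-451). Hence Gal(Q(sqrt(-451))/Q) = Z/2Z.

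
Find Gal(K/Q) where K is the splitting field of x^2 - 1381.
Gal(K/Q) = Z/2Z (cyclic of order 2)

x^2 - 1381 is irreducible over Q since 1381 is not a rational square. The splitting field Q(sqrt(1381)) has degree 2 over Q, and its unique nontrivial automorphism is sqrt(1381) ↦ -sqrt(1381). Hence Gal(Q(sqrt(1381))/Q) = Z/2Z.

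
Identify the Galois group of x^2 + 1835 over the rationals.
Gal(K/Q) = Z/2Z (cyclic of order 2)

x^2 + 1835 is irreducible over Q since -1835 is not a rational square. The splitting field Q(sqrt(-1835)) has degree 2 over Q, and its unique nontrivial automorphism is sqrt(-1835) ↦ -sqrt(-1835). Hence Gal(Q(sqrt(-1835))/Q) = Z/2Z.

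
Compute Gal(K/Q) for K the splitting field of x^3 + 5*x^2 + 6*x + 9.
Gal(K/Q) = S_3 (symmetric group of order 6)

Compute the discriminant of x^3 + (5)*x^2 + (6)*x + (9): Δ = -1791. Since Δ is not a rational square, the Galois group is not contained in A_3; it must be the full S_3 (irreducibility of the cubic rules out anything smaller).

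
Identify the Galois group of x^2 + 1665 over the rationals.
Gal(K/Q) = Z/2Z (cyclic of order 2)

x^2 + 1665 is irreducible over Q since -1665 is not a rational square. The splitting field Q(sqrt(-1665)) has degree 2 over Q, and its unique nontrivial automorphism is sqrt(-1665) ↦ -sqrt(-1665). Hence Gal(Q(sqrt(-1665))/Q) = Z/2Z.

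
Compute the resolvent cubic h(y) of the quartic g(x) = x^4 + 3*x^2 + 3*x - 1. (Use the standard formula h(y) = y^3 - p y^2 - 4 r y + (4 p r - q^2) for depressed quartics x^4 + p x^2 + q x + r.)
h(y) = y^3 - 3*y^2 + 4*y - 21

Identify coefficients: p = 3, q = 3, r = -1.
Plug into h(y) = y^3 - p y^2 - 4 r y + (4 p r - q^2):
  h(y) = y^3 - (3) y^2 - 4*(-1) y + (4*(3)*(-1) - (3)^2)
       = y^3 + (-3) y^2 + (4) y + (-21).
Simplifying: h(y) = y^3 - 3*y^2 + 4*y - 21.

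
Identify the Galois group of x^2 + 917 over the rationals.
Gal(K/Q) = Z/2Z (cyclic of order 2)

x^2 + 917 is irreducible over Q since -917 is not a rational square. The splitting field Q(sqrt(-917)) has degree 2 over Q, and its unique nontrivial automorphism is sqrt(-917) ↦ -sqrt(-917). Hence Gal(Q(sqrt(-917))/Q) = Z/2Z.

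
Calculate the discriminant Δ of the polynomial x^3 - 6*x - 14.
Δ = -4428

For a depressed cubic x^3 + p x + q the discriminant is Δ = -4 p^3 - 27 q^2 = -4*(-6)^3 - 27*(-14)^2 = 864 - 5292 = -4428.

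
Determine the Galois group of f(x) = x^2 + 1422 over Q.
Gal(K/Q) = Z/2Z (cyclic of order 2)

x^2 + 1422 is irreducible over Q since -1422 is not a rational square. The splitting field Q(sqrt(-1422)) has degree 2 over Q, and its unique nontrivial automorphism is sqrt(-1422) ↦ -sqrt(-1422). Hence Gal(Q(sqrt(-1422))/Q) = Z/2Z.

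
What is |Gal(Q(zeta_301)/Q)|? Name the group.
|Gal(Q(zeta_301)/Q)| = phi(301) = 252; group ≅ (Z/301Z)^* ≅ Z/6Z × Z/42Z

The n-th cyclotomic polynomial Φ_301(x) is the minimal polynomial of zeta_301 over Q and has degree phi(301) = 252. So Q(zeta_301) is a degree-252 Galois extension with Galois group (Z/301Z)^*. By CRT, (Z/301Z)^* ≅ (Z/7Z)^* × (Z/43Z)^*. Each prime-power unit group is (Z/7Z)^* ≅ Z/6Z; (Z/43Z)^* ≅ Z/42Z. Hence Gal(Q(zeta_301)/Q) ≅ Z/6Z × Z/42Z.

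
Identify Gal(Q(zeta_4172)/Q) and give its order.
|Gal(Q(zeta_4172)/Q)| = phi(4172) = 1776; group ≅ (Z/4172Z)^* ≅ Z/2Z × Z/6Z × Z/148Z

The n-th cyclotomic polynomial Φ_4172(x) is the minimal polynomial of zeta_4172 over Q and has degree phi(4172) = 1776. So Q(zeta_4172) is a degree-1776 Galois extension with Galois group (Z/4172Z)^*. By CRT, (Z/4172Z)^* ≅ (Z/4Z)^* × (Z/7Z)^* × (Z/149Z)^*. Each prime-power unit group is (Z/4Z)^* ≅ Z/2Z; (Z/7Z)^* ≅ Z/6Z; (Z/149Z)^* ≅ Z/148Z. Hence Gal(Q(zeta_4172)/Q) ≅ Z/2Z × Z/6Z × Z/148Z.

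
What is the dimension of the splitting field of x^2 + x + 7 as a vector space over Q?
[K:Q] = 2

The discriminant of x^2 + (1)*x + (7) is b^2 - 4c = 1 - (28) = -27. Since -27 is not a perfect square in Q, the polynomial is irreducible over Q. Its two roots generate a degree-2 extension, so [K:Q] = 2.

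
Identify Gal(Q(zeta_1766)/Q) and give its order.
|Gal(Q(zeta_1766)/Q)| = phi(1766) = 882; group ≅ (Z/1766Z)^* ≅ Z/882Z

The n-th cyclotomic polynomial Φ_1766(x) is the minimal polynomial of zeta_1766 over Q and has degree phi(1766) = 882. So Q(zeta_1766) is a degree-882 Galois extension with Galois group (Z/1766Z)^*. By CRT, (Z/1766Z)^* ≅ (Z/2Z)^* × (Z/883Z)^*. Each prime-power unit group is (Z/2Z)^* ≅ trivial group (order 1); (Z/883Z)^* ≅ Z/882Z. Hence Gal(Q(zeta_1766)/Q) ≅ Z/882Z.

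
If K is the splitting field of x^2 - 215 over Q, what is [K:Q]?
[K:Q] = 2

The polynomial x^2 - 215 is irreducible over Q since 215 is not a perfect square. Its splitting field is Q(sqrt(215)), which has degree 2 over Q.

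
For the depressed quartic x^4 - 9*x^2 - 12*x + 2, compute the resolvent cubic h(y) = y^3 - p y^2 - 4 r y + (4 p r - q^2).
h(y) = y^3 + 9*y^2 - 8*y - 216

Identify coefficients: p = -9, q = -12, r = 2.
Plug into h(y) = y^3 - p y^2 - 4 r y + (4 p r - q^2):
  h(y) = y^3 - (-9) y^2 - 4*(2) y + (4*(-9)*(2) - (-12)^2)
       = y^3 + (9) y^2 + (-8) y + (-216).
Simplifying: h(y) = y^3 + 9*y^2 - 8*y - 216.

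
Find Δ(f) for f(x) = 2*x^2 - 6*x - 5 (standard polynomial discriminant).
Δ = 76

For a quadratic a x^2 + b x + c the discriminant is Δ = b^2 - 4ac = (-6)^2 - 4*(2)*(-5) = 36 - (-40) = 76.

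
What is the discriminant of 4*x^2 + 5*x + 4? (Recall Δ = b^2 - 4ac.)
Δ = -39

For a quadratic a x^2 + b x + c the discriminant is Δ = b^2 - 4ac = (5)^2 - 4*(4)*(4) = 25 - (64) = -39.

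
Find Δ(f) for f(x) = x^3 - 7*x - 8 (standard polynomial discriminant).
Δ = -356

For a depressed cubic x^3 + p x + q the discriminant is Δ = -4 p^3 - 27 q^2 = -4*(-7)^3 - 27*(-8)^2 = 1372 - 1728 = -356.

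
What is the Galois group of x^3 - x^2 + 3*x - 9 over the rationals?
Gal(K/Q) = S_3 (symmetric group of order 6)

Compute the discriminant of x^3 + (-1)*x^2 + (3)*x + (-9): Δ = -1836. Since Δ is not a rational square, the Galois group is not contained in A_3; it must be the full S_3 (irreducibility of the cubic rules out anything smaller).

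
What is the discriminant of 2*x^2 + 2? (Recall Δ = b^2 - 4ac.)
Δ = -16

For a quadratic a x^2 + b x + c the discriminant is Δ = b^2 - 4ac = (0)^2 - 4*(2)*(2) = 0 - (16) = -16.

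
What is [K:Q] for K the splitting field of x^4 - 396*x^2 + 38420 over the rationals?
[K:Q] = 4

f factors as (x^2 - 226)(x^2 - 170); the splitting field is K = Q(sqrt(226), sqrt(170)). Since 226, 170, and 38420 are all non-squares in Q, the three subfields Q(sqrt(226)), Q(sqrt(170)), Q(sqrt(38420)) are distinct degree-2 extensions, so [K:Q] = 4 (Klein four Galois group).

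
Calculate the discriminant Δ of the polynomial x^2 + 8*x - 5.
Δ = 84

For a quadratic a x^2 + b x + c the discriminant is Δ = b^2 - 4ac = (8)^2 - 4*(1)*(-5) = 64 - (-20) = 84.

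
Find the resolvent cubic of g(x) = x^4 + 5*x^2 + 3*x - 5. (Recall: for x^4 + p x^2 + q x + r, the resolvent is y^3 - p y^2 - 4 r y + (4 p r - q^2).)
h(y) = y^3 - 5*y^2 + 20*y - 109

Identify coefficients: p = 5, q = 3, r = -5.
Plug into h(y) = y^3 - p y^2 - 4 r y + (4 p r - q^2):
  h(y) = y^3 - (5) y^2 - 4*(-5) y + (4*(5)*(-5) - (3)^2)
       = y^3 + (-5) y^2 + (20) y + (-109).
Simplifying: h(y) = y^3 - 5*y^2 + 20*y - 109.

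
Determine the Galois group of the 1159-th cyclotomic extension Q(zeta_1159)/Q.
|Gal(Q(zeta_1159)/Q)| = phi(1159) = 1080; group ≅ (Z/1159Z)^* ≅ Z/18Z × Z/60Z

The n-th cyclotomic polynomial Φ_1159(x) is the minimal polynomial of zeta_1159 over Q and has degree phi(1159) = 1080. So Q(zeta_1159) is a degree-1080 Galois extension with Galois group (Z/1159Z)^*. By CRT, (Z/1159Z)^* ≅ (Z/19Z)^* × (Z/61Z)^*. Each prime-power unit group is (Z/19Z)^* ≅ Z/18Z; (Z/61Z)^* ≅ Z/60Z. Hence Gal(Q(zeta_1159)/Q) ≅ Z/18Z × Z/60Z.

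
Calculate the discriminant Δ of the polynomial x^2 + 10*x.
Δ = 100

For a quadratic a x^2 + b x + c the discriminant is Δ = b^2 - 4ac = (10)^2 - 4*(1)*(0) = 100 - (0) = 100.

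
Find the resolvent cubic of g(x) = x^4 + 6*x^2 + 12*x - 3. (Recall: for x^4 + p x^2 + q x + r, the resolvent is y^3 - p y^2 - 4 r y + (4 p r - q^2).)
h(y) = y^3 - 6*y^2 + 12*y - 216

Identify coefficients: p = 6, q = 12, r = -3.
Plug into h(y) = y^3 - p y^2 - 4 r y + (4 p r - q^2):
  h(y) = y^3 - (6) y^2 - 4*(-3) y + (4*(6)*(-3) - (12)^2)
       = y^3 + (-6) y^2 + (12) y + (-216).
Simplifying: h(y) = y^3 - 6*y^2 + 12*y - 216.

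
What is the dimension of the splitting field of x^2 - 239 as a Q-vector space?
[K:Q] = 2

The polynomial x^2 - 239 is irreducible over Q since 239 is not a perfect square. Its splitting field is Q(sqrt(239)), which has degree 2 over Q.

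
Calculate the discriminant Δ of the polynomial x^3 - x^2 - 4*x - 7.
Δ = -1583

For x^3 + a x^2 + b x + c the discriminant is Δ = 18 a b c - 4 a^3 c + a^2 b^2 - 4 b^3 - 27 c^2.
Plug a = -1, b = -4, c = -7:
  18*(-1)*(-4)*(-7) - 4*(-1)^3*(-7) + (-1)^2*(-4)^2 - 4*(-4)^3 - 27*(-7)^2
  = -504 + (-28) + 16 + (256) + (-1323)
  = -1583.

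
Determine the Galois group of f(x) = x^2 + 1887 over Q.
Gal(K/Q) = Z/2Z (cyclic of order 2)

x^2 + 1887 is irreducible over Q since -1887 is not a rational square. The splitting field Q(sqrt(-1887)) has degree 2 over Q, and its unique nontrivial automorphism is sqrt(-1887) ↦ -sqrt(-1887). Hence Gal(Q(sqrt(-1887))/Q) = Z/2Z.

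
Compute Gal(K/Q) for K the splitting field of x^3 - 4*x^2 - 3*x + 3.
Gal(K/Q) = S_3 (symmetric group of order 6)

Compute the discriminant of x^3 + (-4)*x^2 + (-3)*x + (3): Δ = 1425. Since Δ is not a rational square, the Galois group is not contained in A_3; it must be the full S_3 (irreducibility of the cubic rules out anything smaller).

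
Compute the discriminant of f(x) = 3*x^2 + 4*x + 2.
Δ = -8

For a quadratic a x^2 + b x + c the discriminant is Δ = b^2 - 4ac = (4)^2 - 4*(3)*(2) = 16 - (24) = -8.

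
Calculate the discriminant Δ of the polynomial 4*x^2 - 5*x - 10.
Δ = 185

For a quadratic a x^2 + b x + c the discriminant is Δ = b^2 - 4ac = (-5)^2 - 4*(4)*(-10) = 25 - (-160) = 185.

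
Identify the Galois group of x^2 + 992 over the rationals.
Gal(K/Q) = Z/2Z (cyclic of order 2)

x^2 + 992 is irreducible over Q since -992 is not a rational square. The splitting field Q(sqrt(-992)) has degree 2 over Q, and its unique nontrivial automorphism is sqrt(-992) ↦ -sqrt(-992). Hence Gal(Q(sqrt(-992))/Q) = Z/2Z.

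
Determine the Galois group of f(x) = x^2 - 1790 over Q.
Gal(K/Q) = Z/2Z (cyclic of order 2)

x^2 - 1790 is irreducible over Q since 1790 is not a rational square. The splitting field Q(sqrt(1790)) has degree 2 over Q, and its unique nontrivial automorphism is sqrt(1790) ↦ -sqrt(1790). Hence Gal(Q(sqrt(1790))/Q) = Z/2Z.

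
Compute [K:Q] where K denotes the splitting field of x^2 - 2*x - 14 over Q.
[K:Q] = 2

The discriminant of x^2 + (-2)*x + (-14) is b^2 - 4c = 4 - (-56) = 60. Since 60 is not a perfect square in Q, the polynomial is irreducible over Q. Its two roots generate a degree-2 extension, so [K:Q] = 2.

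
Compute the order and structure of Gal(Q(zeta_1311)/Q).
|Gal(Q(zeta_1311)/Q)| = phi(1311) = 792; group ≅ (Z/1311Z)^* ≅ Z/2Z × Z/18Z × Z/22Z

The n-th cyclotomic polynomial Φ_1311(x) is the minimal polynomial of zeta_1311 over Q and has degree phi(1311) = 792. So Q(zeta_1311) is a degree-792 Galois extension with Galois group (Z/1311Z)^*. By CRT, (Z/1311Z)^* ≅ (Z/3Z)^* × (Z/19Z)^* × (Z/23Z)^*. Each prime-power unit group is (Z/3Z)^* ≅ Z/2Z; (Z/19Z)^* ≅ Z/18Z; (Z/23Z)^* ≅ Z/22Z. Hence Gal(Q(zeta_1311)/Q) ≅ Z/2Z × Z/18Z × Z/22Z.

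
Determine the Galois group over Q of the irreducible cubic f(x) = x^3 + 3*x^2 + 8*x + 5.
Gal(K/Q) = S_3 (symmetric group of order 6)

Compute the discriminant of x^3 + (3)*x^2 + (8)*x + (5): Δ = -527. Since Δ is not a rational square, the Galois group is not contained in A_3; it must be the full S_3 (irreducibility of the cubic rules out anything smaller).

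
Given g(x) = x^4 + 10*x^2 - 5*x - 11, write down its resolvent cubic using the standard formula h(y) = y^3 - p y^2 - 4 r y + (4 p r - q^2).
h(y) = y^3 - 10*y^2 + 44*y - 465

Identify coefficients: p = 10, q = -5, r = -11.
Plug into h(y) = y^3 - p y^2 - 4 r y + (4 p r - q^2):
  h(y) = y^3 - (10) y^2 - 4*(-11) y + (4*(10)*(-11) - (-5)^2)
       = y^3 + (-10) y^2 + (44) y + (-465).
Simplifying: h(y) = y^3 - 10*y^2 + 44*y - 465.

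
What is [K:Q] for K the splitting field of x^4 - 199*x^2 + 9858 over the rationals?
[K:Q] = 4

f factors as (x^2 - 106)(x^2 - 93); the splitting field is K = Q(sqrt(106), sqrt(93)). Since 106, 93, and 9858 are all non-squares in Q, the three subfields Q(sqrt(106)), Q(sqrt(93)), Q(sqrt(9858)) are distinct degree-2 extensions, so [K:Q] = 4 (Klein four Galois group).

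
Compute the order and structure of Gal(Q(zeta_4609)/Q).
|Gal(Q(zeta_4609)/Q)| = phi(4609) = 4180; group ≅ (Z/4609Z)^* ≅ Z/10Z × Z/418Z

The n-th cyclotomic polynomial Φ_4609(x) is the minimal polynomial of zeta_4609 over Q and has degree phi(4609) = 4180. So Q(zeta_4609) is a degree-4180 Galois extension with Galois group (Z/4609Z)^*. By CRT, (Z/4609Z)^* ≅ (Z/11Z)^* × (Z/419Z)^*. Each prime-power unit group is (Z/11Z)^* ≅ Z/10Z; (Z/419Z)^* ≅ Z/418Z. Hence Gal(Q(zeta_4609)/Q) ≅ Z/10Z × Z/418Z.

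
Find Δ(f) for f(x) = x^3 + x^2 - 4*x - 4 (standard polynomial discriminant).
Δ = 144

For x^3 + a x^2 + b x + c the discriminant is Δ = 18 a b c - 4 a^3 c + a^2 b^2 - 4 b^3 - 27 c^2.
Plug a = 1, b = -4, c = -4:
  18*(1)*(-4)*(-4) - 4*(1)^3*(-4) + (1)^2*(-4)^2 - 4*(-4)^3 - 27*(-4)^2
  = 288 + (16) + 16 + (256) + (-432)
  = 144.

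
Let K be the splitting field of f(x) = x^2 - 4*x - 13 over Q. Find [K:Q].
[K:Q] = 2

The discriminant of x^2 + (-4)*x + (-13) is b^2 - 4c = 16 - (-52) = 68. Since 68 is not a perfect square in Q, the polynomial is irreducible over Q. Its two roots generate a degree-2 extension, so [K:Q] = 2.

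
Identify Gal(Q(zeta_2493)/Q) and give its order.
|Gal(Q(zeta_2493)/Q)| = phi(2493) = 1656; group ≅ (Z/2493Z)^* ≅ Z/6Z × Z/276Z

The n-th cyclotomic polynomial Φ_2493(x) is the minimal polynomial of zeta_2493 over Q and has degree phi(2493) = 1656. So Q(zeta_2493) is a degree-1656 Galois extension with Galois group (Z/2493Z)^*. By CRT, (Z/2493Z)^* ≅ (Z/9Z)^* × (Z/277Z)^*. Each prime-power unit group is (Z/9Z)^* ≅ Z/6Z; (Z/277Z)^* ≅ Z/276Z. Hence Gal(Q(zeta_2493)/Q) ≅ Z/6Z × Z/276Z.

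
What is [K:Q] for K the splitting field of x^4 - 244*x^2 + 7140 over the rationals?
[K:Q] = 4

f factors as (x^2 - 210)(x^2 - 34); the splitting field is K = Q(sqrt(210), sqrt(34)). Since 210, 34, and 7140 are all non-squares in Q, the three subfields Q(sqrt(210)), Q(sqrt(34)), Q(sqrt(7140)) are distinct degree-2 extensions, so [K:Q] = 4 (Klein four Galois group).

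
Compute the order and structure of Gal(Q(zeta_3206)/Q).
|Gal(Q(zeta_3206)/Q)| = phi(3206) = 1368; group ≅ (Z/3206Z)^* ≅ Z/6Z × Z/228Z

The n-th cyclotomic polynomial Φ_3206(x) is the minimal polynomial of zeta_3206 over Q and has degree phi(3206) = 1368. So Q(zeta_3206) is a degree-1368 Galois extension with Galois group (Z/3206Z)^*. By CRT, (Z/3206Z)^* ≅ (Z/2Z)^* × (Z/7Z)^* × (Z/229Z)^*. Each prime-power unit group is (Z/2Z)^* ≅ trivial group (order 1); (Z/7Z)^* ≅ Z/6Z; (Z/229Z)^* ≅ Z/228Z. Hence Gal(Q(zeta_3206)/Q) ≅ Z/6Z × Z/228Z.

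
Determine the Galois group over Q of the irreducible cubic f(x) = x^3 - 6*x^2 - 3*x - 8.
Gal(K/Q) = S_3 (symmetric group of order 6)

Compute the discriminant of x^3 + (-6)*x^2 + (-3)*x + (-8): Δ = -10800. Since Δ is not a rational square, the Galois group is not contained in A_3; it must be the full S_3 (irreducibility of the cubic rules out anything smaller).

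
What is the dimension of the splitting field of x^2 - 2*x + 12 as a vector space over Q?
[K:Q] = 2

The discriminant of x^2 + (-2)*x + (12) is b^2 - 4c = 4 - (48) = -44. Since -44 is not a perfect square in Q, the polynomial is irreducible over Q. Its two roots generate a degree-2 extension, so [K:Q] = 2.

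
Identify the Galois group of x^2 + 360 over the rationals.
Gal(K/Q) = Z/2Z (cyclic of order 2)

x^2 + 360 is irreducible over Q since -360 is not a rational square. The splitting field Q(sqrt(-360)) has degree 2 over Q, and its unique nontrivial automorphism is sqrt(-360) ↦ -sqrt(-360). Hence Gal(Q(sqrt(-360))/Q) = Z/2Z.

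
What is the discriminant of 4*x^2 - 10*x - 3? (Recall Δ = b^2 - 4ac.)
Δ = 148

For a quadratic a x^2 + b x + c the discriminant is Δ = b^2 - 4ac = (-10)^2 - 4*(4)*(-3) = 100 - (-48) = 148.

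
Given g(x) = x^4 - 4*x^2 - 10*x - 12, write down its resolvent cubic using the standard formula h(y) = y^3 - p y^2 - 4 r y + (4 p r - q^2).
h(y) = y^3 + 4*y^2 + 48*y + 92

Identify coefficients: p = -4, q = -10, r = -12.
Plug into h(y) = y^3 - p y^2 - 4 r y + (4 p r - q^2):
  h(y) = y^3 - (-4) y^2 - 4*(-12) y + (4*(-4)*(-12) - (-10)^2)
       = y^3 + (4) y^2 + (48) y + (92).
Simplifying: h(y) = y^3 + 4*y^2 + 48*y + 92.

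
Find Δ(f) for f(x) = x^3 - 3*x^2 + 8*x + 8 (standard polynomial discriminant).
Δ = -5792

For x^3 + a x^2 + b x + c the discriminant is Δ = 18 a b c - 4 a^3 c + a^2 b^2 - 4 b^3 - 27 c^2.
Plug a = -3, b = 8, c = 8:
  18*(-3)*(8)*(8) - 4*(-3)^3*(8) + (-3)^2*(8)^2 - 4*(8)^3 - 27*(8)^2
  = -3456 + (864) + 576 + (-2048) + (-1728)
  = -5792.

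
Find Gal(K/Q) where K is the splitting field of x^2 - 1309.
Gal(K/Q) = Z/2Z (cyclic of order 2)

x^2 - 1309 is irreducible over Q since 1309 is not a rational square. The splitting field Q(sqrt(1309)) has degree 2 over Q, and its unique nontrivial automorphism is sqrt(1309) ↦ -sqrt(1309). Hence Gal(Q(sqrt(1309))/Q) = Z/2Z.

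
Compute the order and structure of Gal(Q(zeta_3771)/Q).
|Gal(Q(zeta_3771)/Q)| = phi(3771) = 2508; group ≅ (Z/3771Z)^* ≅ Z/6Z × Z/418Z

The n-th cyclotomic polynomial Φ_3771(x) is the minimal polynomial of zeta_3771 over Q and has degree phi(3771) = 2508. So Q(zeta_3771) is a degree-2508 Galois extension with Galois group (Z/3771Z)^*. By CRT, (Z/3771Z)^* ≅ (Z/9Z)^* × (Z/419Z)^*. Each prime-power unit group is (Z/9Z)^* ≅ Z/6Z; (Z/419Z)^* ≅ Z/418Z. Hence Gal(Q(zeta_3771)/Q) ≅ Z/6Z × Z/418Z.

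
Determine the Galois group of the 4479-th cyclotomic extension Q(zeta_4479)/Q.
|Gal(Q(zeta_4479)/Q)| = phi(4479) = 2984; group ≅ (Z/4479Z)^* ≅ Z/2Z × Z/1492Z

The n-th cyclotomic polynomial Φ_4479(x) is the minimal polynomial of zeta_4479 over Q and has degree phi(4479) = 2984. So Q(zeta_4479) is a degree-2984 Galois extension with Galois group (Z/4479Z)^*. By CRT, (Z/4479Z)^* ≅ (Z/3Z)^* × (Z/1493Z)^*. Each prime-power unit group is (Z/3Z)^* ≅ Z/2Z; (Z/1493Z)^* ≅ Z/1492Z. Hence Gal(Q(zeta_4479)/Q) ≅ Z/2Z × Z/1492Z.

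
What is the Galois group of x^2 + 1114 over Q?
Gal(K/Q) = Z/2Z (cyclic of order 2)

x^2 + 1114 is irreducible over Q since -1114 is not a rational square. The splitting field Q(sqrt(-1114)) has degree 2 over Q, and its unique nontrivial automorphism is sqrt(-1114) ↦ -sqrt(-1114). Hence Gal(Q(sqrt(-1114))/Q) = Z/2Z.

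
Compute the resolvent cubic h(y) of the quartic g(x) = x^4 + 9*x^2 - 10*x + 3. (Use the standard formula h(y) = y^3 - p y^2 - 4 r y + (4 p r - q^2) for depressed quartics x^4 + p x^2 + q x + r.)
h(y) = y^3 - 9*y^2 - 12*y + 8

Identify coefficients: p = 9, q = -10, r = 3.
Plug into h(y) = y^3 - p y^2 - 4 r y + (4 p r - q^2):
  h(y) = y^3 - (9) y^2 - 4*(3) y + (4*(9)*(3) - (-10)^2)
       = y^3 + (-9) y^2 + (-12) y + (8).
Simplifying: h(y) = y^3 - 9*y^2 - 12*y + 8.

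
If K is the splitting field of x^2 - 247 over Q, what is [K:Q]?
[K:Q] = 2

The polynomial x^2 - 247 is irreducible over Q since 247 is not a perfect square. Its splitting field is Q(sqrt(247)), which has degree 2 over Q.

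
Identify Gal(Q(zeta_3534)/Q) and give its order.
|Gal(Q(zeta_3534)/Q)| = phi(3534) = 1080; group ≅ (Z/3534Z)^* ≅ Z/2Z × Z/18Z × Z/30Z

The n-th cyclotomic polynomial Φ_3534(x) is the minimal polynomial of zeta_3534 over Q and has degree phi(3534) = 1080. So Q(zeta_3534) is a degree-1080 Galois extension with Galois group (Z/3534Z)^*. By CRT, (Z/3534Z)^* ≅ (Z/2Z)^* × (Z/3Z)^* × (Z/19Z)^* × (Z/31Z)^*. Each prime-power unit group is (Z/2Z)^* ≅ trivial group (order 1); (Z/3Z)^* ≅ Z/2Z; (Z/19Z)^* ≅ Z/18Z; (Z/31Z)^* ≅ Z/30Z. Hence Gal(Q(zeta_3534)/Q) ≅ Z/2Z × Z/18Z × Z/30Z.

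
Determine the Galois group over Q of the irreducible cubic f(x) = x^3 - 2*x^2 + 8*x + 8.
Gal(K/Q) = S_3 (symmetric group of order 6)

Compute the discriminant of x^3 + (-2)*x^2 + (8)*x + (8): Δ = -5568. Since Δ is not a rational square, the Galois group is not contained in A_3; it must be the full S_3 (irreducibility of the cubic rules out anything smaller).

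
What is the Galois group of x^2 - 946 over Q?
Gal(K/Q) = Z/2Z (cyclic of order 2)

x^2 - 946 is irreducible over Q since 946 is not a rational square. The splitting field Q(sqrt(946)) has degree 2 over Q, and its unique nontrivial automorphism is sqrt(946) ↦ -sqrt(946). Hence Gal(Q(sqrt(946))/Q) = Z/2Z.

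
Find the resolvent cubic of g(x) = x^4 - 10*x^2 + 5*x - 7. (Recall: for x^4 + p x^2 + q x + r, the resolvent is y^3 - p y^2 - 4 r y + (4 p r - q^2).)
h(y) = y^3 + 10*y^2 + 28*y + 255

Identify coefficients: p = -10, q = 5, r = -7.
Plug into h(y) = y^3 - p y^2 - 4 r y + (4 p r - q^2):
  h(y) = y^3 - (-10) y^2 - 4*(-7) y + (4*(-10)*(-7) - (5)^2)
       = y^3 + (10) y^2 + (28) y + (255).
Simplifying: h(y) = y^3 + 10*y^2 + 28*y + 255.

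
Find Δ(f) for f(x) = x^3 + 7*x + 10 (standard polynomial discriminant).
Δ = -4072

For a depressed cubic x^3 + p x + q the discriminant is Δ = -4 p^3 - 27 q^2 = -4*(7)^3 - 27*(10)^2 = -1372 - 2700 = -4072.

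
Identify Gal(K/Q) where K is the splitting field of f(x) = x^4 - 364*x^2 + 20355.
Gal(K/Q) = V_4 (Klein four-group, Z/2Z × Z/2Z)

f factors as (x^2 - 295)(x^2 - 69), so the splitting field is K = Q(sqrt(295), sqrt(69)). The elements 295, 69, 20355 are all non-squares in Q, so sqrt(295) and sqrt(69) generate independent quadratic extensions. Thus [K:Q] = 4 and Gal(K/Q) is generated by the two order-2 automorphisms sqrt(295) ↦ -sqrt(295) and sqrt(69) ↦ -sqrt(69), giving V_4.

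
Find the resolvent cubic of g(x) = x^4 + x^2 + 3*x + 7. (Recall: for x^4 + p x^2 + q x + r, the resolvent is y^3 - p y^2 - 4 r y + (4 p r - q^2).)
h(y) = y^3 - y^2 - 28*y + 19

Identify coefficients: p = 1, q = 3, r = 7.
Plug into h(y) = y^3 - p y^2 - 4 r y + (4 p r - q^2):
  h(y) = y^3 - (1) y^2 - 4*(7) y + (4*(1)*(7) - (3)^2)
       = y^3 + (-1) y^2 + (-28) y + (19).
Simplifying: h(y) = y^3 - y^2 - 28*y + 19.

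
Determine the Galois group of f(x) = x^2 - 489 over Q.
Gal(K/Q) = Z/2Z (cyclic of order 2)

x^2 - 489 is irreducible over Q since 489 is not a rational square. The splitting field Q(sqrt(489)) has degree 2 over Q, and its unique nontrivial automorphism is sqrt(489) ↦ -sqrt(489). Hence Gal(Q(sqrt(489))/Q) = Z/2Z.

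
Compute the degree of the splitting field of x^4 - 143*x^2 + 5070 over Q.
[K:Q] = 4

f factors as (x^2 - 65)(x^2 - 78); the splitting field is K = Q(sqrt(65), sqrt(78)). Since 65, 78, and 5070 are all non-squares in Q, the three subfields Q(sqrt(65)), Q(sqrt(78)), Q(sqrt(5070)) are distinct degree-2 extensions, so [K:Q] = 4 (Klein four Galois group).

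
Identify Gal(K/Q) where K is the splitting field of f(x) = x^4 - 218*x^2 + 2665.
Gal(K/Q) = V_4 (Klein four-group, Z/2Z × Z/2Z)

f factors as (x^2 - 205)(x^2 - 13), so the splitting field is K = Q(sqrt(205), sqrt(13)). The elements 205, 13, 2665 are all non-squares in Q, so sqrt(205) and sqrt(13) generate independent quadratic extensions. Thus [K:Q] = 4 and Gal(K/Q) is generated by the two order-2 automorphisms sqrt(205) ↦ -sqrt(205) and sqrt(13) ↦ -sqrt(13), giving V_4.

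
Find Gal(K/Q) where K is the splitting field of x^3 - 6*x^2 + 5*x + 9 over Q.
Gal(K/Q) = S_3 (symmetric group of order 6)

Compute the discriminant of x^3 + (-6)*x^2 + (5)*x + (9): Δ = 1129. Since Δ is not a rational square, the Galois group is not contained in A_3; it must be the full S_3 (irreducibility of the cubic rules out anything smaller).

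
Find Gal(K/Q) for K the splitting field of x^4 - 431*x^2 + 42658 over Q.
Gal(K/Q) = V_4 (Klein four-group, Z/2Z × Z/2Z)

f factors as (x^2 - 154)(x^2 - 277), so the splitting field is K = Q(sqrt(154), sqrt(277)). The elements 154, 277, 42658 are all non-squares in Q, so sqrt(154) and sqrt(277) generate independent quadratic extensions. Thus [K:Q] = 4 and Gal(K/Q) is generated by the two order-2 automorphisms sqrt(154) ↦ -sqrt(154) and sqrt(277) ↦ -sqrt(277), giving V_4.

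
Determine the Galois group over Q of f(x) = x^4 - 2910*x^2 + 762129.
Gal(K/Q) = Z/2Z (cyclic of order 2)

f factors as (x^2 - 291)(x^2 - 2619), so the splitting field is K = Q(sqrt(291), sqrt(2619)). The squarefree part of 291 is 291 and the squarefree part of 2619 is also 291, so sqrt(291) and sqrt(2619) are both rational multiples of sqrt(291). Hence Q(sqrt(291)) = Q(sqrt(2619)) = Q(sqrt(291)), and the splitting field collapses to a single degree-2 extension with Galois group Z/2Z.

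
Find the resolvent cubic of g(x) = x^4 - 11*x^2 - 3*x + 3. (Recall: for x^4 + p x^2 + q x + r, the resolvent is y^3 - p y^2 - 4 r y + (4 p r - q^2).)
h(y) = y^3 + 11*y^2 - 12*y - 141

Identify coefficients: p = -11, q = -3, r = 3.
Plug into h(y) = y^3 - p y^2 - 4 r y + (4 p r - q^2):
  h(y) = y^3 - (-11) y^2 - 4*(3) y + (4*(-11)*(3) - (-3)^2)
       = y^3 + (11) y^2 + (-12) y + (-141).
Simplifying: h(y) = y^3 + 11*y^2 - 12*y - 141.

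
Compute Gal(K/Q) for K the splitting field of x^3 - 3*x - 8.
Gal(K/Q) = S_3 (symmetric group of order 6)

Compute the discriminant of x^3 + (0)*x^2 + (-3)*x + (-8): Δ = -1620. Since Δ is not a rational square, the Galois group is not contained in A_3; it must be the full S_3 (irreducibility of the cubic rules out anything smaller).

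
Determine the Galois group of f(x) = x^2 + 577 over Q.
Gal(K/Q) = Z/2Z (cyclic of order 2)

x^2 + 577 is irreducible over Q since -577 is not a rational square. The splitting field Q(sqrt(-577)) has degree 2 over Q, and its unique nontrivial automorphism is sqrt(-577) ↦ -sqrt(-577). Hence Gal(Q(sqrt(-577))/Q) = Z/2Z.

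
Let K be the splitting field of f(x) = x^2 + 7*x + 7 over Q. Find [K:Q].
[K:Q] = 2

The discriminant of x^2 + (7)*x + (7) is b^2 - 4c = 49 - (28) = 21. Since 21 is not a perfect square in Q, the polynomial is irreducible over Q. Its two roots generate a degree-2 extension, so [K:Q] = 2.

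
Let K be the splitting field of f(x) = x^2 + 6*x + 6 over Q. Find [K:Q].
[K:Q] = 2

The discriminant of x^2 + (6)*x + (6) is b^2 - 4c = 36 - (24) = 12. Since 12 is not a perfect square in Q, the polynomial is irreducible over Q. Its two roots generate a degree-2 extension, so [K:Q] = 2.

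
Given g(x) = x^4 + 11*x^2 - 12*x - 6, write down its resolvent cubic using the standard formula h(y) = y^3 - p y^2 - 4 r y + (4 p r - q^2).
h(y) = y^3 - 11*y^2 + 24*y - 408

Identify coefficients: p = 11, q = -12, r = -6.
Plug into h(y) = y^3 - p y^2 - 4 r y + (4 p r - q^2):
  h(y) = y^3 - (11) y^2 - 4*(-6) y + (4*(11)*(-6) - (-12)^2)
       = y^3 + (-11) y^2 + (24) y + (-408).
Simplifying: h(y) = y^3 - 11*y^2 + 24*y - 408.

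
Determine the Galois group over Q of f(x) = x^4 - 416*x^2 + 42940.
Gal(K/Q) = V_4 (Klein four-group, Z/2Z × Z/2Z)

f factors as (x^2 - 190)(x^2 - 226), so the splitting field is K = Q(sqrt(190), sqrt(226)). The elements 190, 226, 42940 are all non-squares in Q, so sqrt(190) and sqrt(226) generate independent quadratic extensions. Thus [K:Q] = 4 and Gal(K/Q) is generated by the two order-2 automorphisms sqrt(190) ↦ -sqrt(190) and sqrt(226) ↦ -sqrt(226), giving V_4.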